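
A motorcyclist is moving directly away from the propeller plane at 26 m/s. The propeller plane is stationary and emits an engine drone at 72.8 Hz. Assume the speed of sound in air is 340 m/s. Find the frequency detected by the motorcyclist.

Only the observer moves, away from the source, so f' = f · (v − v_o)/v.
f' = 72.8 × (340 − 26)/340 = 72.8 × 314/340 ≈ 67 Hz.

67 Hz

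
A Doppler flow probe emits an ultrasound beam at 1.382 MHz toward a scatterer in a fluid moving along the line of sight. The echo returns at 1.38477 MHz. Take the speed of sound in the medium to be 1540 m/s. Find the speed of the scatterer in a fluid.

1.54 m/s

Double Doppler shift off a moving reflector: f₂ = f₀ · (v + u)/(v − u) (u > 0 toward emitter).
Rearranging, u = v · (f₂ − f₀)/(f₂ + f₀) = 1540 × 0.00277/2.76677 ≈ 1.54 m/s.
So the scatterer in a fluid is moving at 1.54 m/s toward the emitter.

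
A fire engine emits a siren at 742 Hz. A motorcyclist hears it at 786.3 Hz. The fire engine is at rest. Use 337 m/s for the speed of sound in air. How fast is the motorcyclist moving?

20.1 m/s

f' > f, so the motorcyclist is approaching.
f' = f · (v + v_o)/v ⇒ v_o = v · |f'/f − 1|.
v_o = 337 × |786.3/742 − 1| = 337 × 0.0597 ≈ 20.1 m/s.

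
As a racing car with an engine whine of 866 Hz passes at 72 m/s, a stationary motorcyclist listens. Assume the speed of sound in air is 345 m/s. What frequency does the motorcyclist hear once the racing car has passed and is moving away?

716 Hz

Receding: f₂ = f · v/(v + v_s) = 866 × 345/417 ≈ 716 Hz.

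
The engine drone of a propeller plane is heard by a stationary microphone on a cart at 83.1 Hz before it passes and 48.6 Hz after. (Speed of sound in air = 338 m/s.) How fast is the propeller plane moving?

89 m/s

f₁/f₂ = (v + v_s)/(v − v_s), so v_s = v · (f₁ − f₂)/(f₁ + f₂).
v_s = 338 × (83.1 − 48.6)/(83.1 + 48.6) = 338 × 34.5/131.7 ≈ 89 m/s.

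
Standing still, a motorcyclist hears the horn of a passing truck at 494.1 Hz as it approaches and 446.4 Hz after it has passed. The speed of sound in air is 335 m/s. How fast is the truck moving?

f₁/f₂ = (v + v_s)/(v − v_s), so v_s = v · (f₁ − f₂)/(f₁ + f₂).
v_s = 335 × (494.1 − 446.4)/(494.1 + 446.4) = 335 × 47.7/940.5 ≈ 17.0 m/s.

17.0 m/s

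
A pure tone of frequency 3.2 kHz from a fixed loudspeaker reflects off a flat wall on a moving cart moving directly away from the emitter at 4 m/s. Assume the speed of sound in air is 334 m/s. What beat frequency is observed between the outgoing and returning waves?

76 Hz

The flat wall on a moving cart first receives the wave as a moving observer: f₁ = f₀ · (v − u)/v = 3.2 × (334 − 4)/334 ≈ 3.1617 kHz.
The reflection then acts as a moving source: f₂ = f₁ · v/(v + u) ≈ 3.1243 kHz.
Equivalently f₂ = f₀ · (v − u)/(v + u).
Beat frequency (with f₀ = 3200 Hz): |f₂ − f₀| = 2u·f₀/(v + u) = 2 × 4 × 3200/338 ≈ 76 Hz.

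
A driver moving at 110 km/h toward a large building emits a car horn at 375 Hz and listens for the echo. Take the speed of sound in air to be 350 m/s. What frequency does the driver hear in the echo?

110 km/h = 30.56 m/s.
The large building receives the sound from a moving source: f₁ = f₀ · v/(v − v_e) = 375 × 350/319.44 ≈ 411 Hz.
On the return leg the driver is a moving observer: f₂ = f₁ · (v + v_e)/v = 411 × 380.56/350 ≈ 447 Hz.
Equivalently f₂ = f₀ · (v + v_e)/(v − v_e).

447 Hz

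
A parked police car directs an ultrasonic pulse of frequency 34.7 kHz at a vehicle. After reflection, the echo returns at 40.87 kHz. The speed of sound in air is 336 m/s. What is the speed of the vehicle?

27 m/s

Double Doppler shift off a moving reflector: f₂ = f₀ · (v + u)/(v − u) (u > 0 toward emitter).
Rearranging, u = v · (f₂ − f₀)/(f₂ + f₀) = 336 × 6.17/75.57 ≈ 27 m/s.
So the vehicle is moving at 27 m/s toward the emitter.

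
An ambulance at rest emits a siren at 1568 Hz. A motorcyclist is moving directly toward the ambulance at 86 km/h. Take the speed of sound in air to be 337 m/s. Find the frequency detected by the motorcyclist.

1679 Hz

86 km/h = 23.89 m/s.
Moving observer, stationary source: f' = f · (v + v_o)/v.
f' = 1568 × (337 + 23.89)/337 = 1568 × 360.89/337 ≈ 1679 Hz.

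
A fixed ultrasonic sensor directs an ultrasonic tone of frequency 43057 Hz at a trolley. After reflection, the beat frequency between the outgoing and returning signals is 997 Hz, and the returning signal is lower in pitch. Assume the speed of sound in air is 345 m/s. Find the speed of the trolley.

4.0 m/s

Double Doppler shift off a moving reflector: f₂ = f₀ · (v + u)/(v − u) (u > 0 toward emitter).
Returning signal is lower, so f₂ = f₀ − Δf = 43057 − 997 = 42060 Hz.
Rearranging, u = v · (f₂ − f₀)/(f₂ + f₀) = 345 × -997/85117 ≈ -4.0 m/s.
So the trolley is moving at 4.0 m/s away from the emitter.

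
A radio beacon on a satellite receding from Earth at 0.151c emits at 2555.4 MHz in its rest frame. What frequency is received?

2194.7 MHz

Relativistic Doppler for frequency: f' = f₀ · √((1 − β)/(1 + β)).
f' = 2555.4 × √(0.8490/1.1510) = 2555.4 × 0.85885 ≈ 2194.7 MHz.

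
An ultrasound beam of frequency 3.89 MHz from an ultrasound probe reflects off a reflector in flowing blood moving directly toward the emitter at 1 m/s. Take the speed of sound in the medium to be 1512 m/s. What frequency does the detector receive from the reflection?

At the reflector in flowing blood (a moving observer), f₁ = f₀ · (v + u)/v = 3.89 × 1513/1512 ≈ 3.893 MHz.
On reflection it acts as a source moving toward the stationary detector: f₂ = f₁ · v/(v − u) = 3.893 × 1512/1511 ≈ 3.895 MHz.
Equivalently f₂ = f₀ · (v + u)/(v − u).

3.895 MHz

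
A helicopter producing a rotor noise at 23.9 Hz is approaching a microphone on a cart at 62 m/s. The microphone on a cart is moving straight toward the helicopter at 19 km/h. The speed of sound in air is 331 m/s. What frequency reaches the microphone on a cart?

19 km/h = 5.278 m/s.
With source approaching and observer approaching, f' = f · (v + v_o)/(v − v_s).
f' = 23.9 × (331 + 5.278)/(331 − 62) = 23.9 × 336.28/269 ≈ 29.9 Hz.

29.9 Hz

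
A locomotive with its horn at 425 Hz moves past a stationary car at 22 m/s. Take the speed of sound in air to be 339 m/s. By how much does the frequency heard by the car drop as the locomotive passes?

55.4 Hz

Approaching: f₁ = f · v/(v − v_s) = 425 × 339/317 ≈ 454.5 Hz.
Receding: f₂ = f · v/(v + v_s) = 425 × 339/361 ≈ 399.1 Hz.
Drop: f₁ − f₂ = 2f·v·v_s/(v² − v_s²) = 2 × 425 × 339 × 22/(339² − 22²) ≈ 55.4 Hz.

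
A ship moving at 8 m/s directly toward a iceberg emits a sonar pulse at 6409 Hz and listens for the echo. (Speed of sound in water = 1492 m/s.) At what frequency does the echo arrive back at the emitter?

The iceberg receives the sound from a moving source: f₁ = f₀ · v/(v − v_e) = 6409 × 1492/1484 ≈ 6444 Hz.
On the return leg the ship is a moving observer: f₂ = f₁ · (v + v_e)/v = 6444 × 1500/1492 ≈ 6478 Hz.
Equivalently f₂ = f₀ · (v + v_e)/(v − v_e).

6478 Hz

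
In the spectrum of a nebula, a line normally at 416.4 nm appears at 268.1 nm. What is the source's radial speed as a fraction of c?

λ'/λ₀ = 0.6439 < 1 (blueshift), so the source is approaching.
λ'/λ₀ = √((1 − β)/(1 + β)) for an approaching source ⇒ β = (1 − r²)/(1 + r²) with r = λ'/λ₀.
β = (1 − 0.4145)/(1 + 0.4145) ≈ 0.414.

0.414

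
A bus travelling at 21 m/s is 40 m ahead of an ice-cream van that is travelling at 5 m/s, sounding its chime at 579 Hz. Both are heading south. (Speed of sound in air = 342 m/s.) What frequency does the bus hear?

552 Hz

The bus is ahead, so the ice-cream van is moving toward it while the bus is moving away from the ice-cream van.
Both move, so f' = f · (v − v_o)/(v − v_s).
f' = 579 × (342 − 21)/(342 − 5) = 579 × 321/337 ≈ 552 Hz.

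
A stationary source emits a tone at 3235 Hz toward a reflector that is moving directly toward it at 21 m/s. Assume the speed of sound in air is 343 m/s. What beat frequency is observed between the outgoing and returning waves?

422 Hz

The reflector first receives the wave as a moving observer: f₁ = f₀ · (v + u)/v = 3235 × (343 + 21)/343 ≈ 3433 Hz.
On reflection it acts as a source moving toward the stationary detector: f₂ = f₁ · v/(v − u) = 3433 × 343/322 ≈ 3657 Hz.
Equivalently f₂ = f₀ · (v + u)/(v − u).
Beat frequency: |f₂ − f₀| = 2u·f₀/(v − u) = 2 × 21 × 3235/322 ≈ 422 Hz.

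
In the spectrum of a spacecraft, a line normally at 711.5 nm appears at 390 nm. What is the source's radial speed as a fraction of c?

0.538c

λ'/λ₀ = 0.5481 < 1 (blueshift), so the source is approaching.
λ'/λ₀ = √((1 − β)/(1 + β)) for an approaching source ⇒ β = (1 − r²)/(1 + r²) with r = λ'/λ₀.
β = (1 − 0.3005)/(1 + 0.3005) ≈ 0.538.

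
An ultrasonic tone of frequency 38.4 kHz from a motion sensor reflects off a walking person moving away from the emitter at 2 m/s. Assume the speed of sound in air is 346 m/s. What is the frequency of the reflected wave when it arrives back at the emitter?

38.0 kHz

The walking person first receives the wave as a moving observer: f₁ = f₀ · (v − u)/v = 38.4 × (346 − 2)/346 ≈ 38.2 kHz.
On reflection it acts as a source moving away from the stationary detector: f₂ = f₁ · v/(v + u) = 38.2 × 346/348 ≈ 38.0 kHz.
Equivalently f₂ = f₀ · (v − u)/(v + u).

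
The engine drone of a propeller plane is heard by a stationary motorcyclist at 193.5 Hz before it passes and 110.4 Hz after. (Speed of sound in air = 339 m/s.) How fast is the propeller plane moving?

f₁/f₂ = (v + v_s)/(v − v_s), so v_s = v · (f₁ − f₂)/(f₁ + f₂).
v_s = 339 × (193.5 − 110.4)/(193.5 + 110.4) = 339 × 83.1/303.9 ≈ 93 m/s.

93 m/s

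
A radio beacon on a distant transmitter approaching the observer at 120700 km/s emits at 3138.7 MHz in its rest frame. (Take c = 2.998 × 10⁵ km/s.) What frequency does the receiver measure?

β = v/c = 120700/299800 = 0.4026.
Relativistic Doppler for frequency: f' = f₀ · √((1 + β)/(1 − β)).
f' = 3138.7 × √(1.4026/0.5974) = 3138.7 × 1.53227 ≈ 4809.3 MHz.

4809.3 MHz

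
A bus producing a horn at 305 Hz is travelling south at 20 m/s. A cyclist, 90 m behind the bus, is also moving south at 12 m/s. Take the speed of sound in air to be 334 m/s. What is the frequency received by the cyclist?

298 Hz

The cyclist is behind, so the bus is moving away from it while the cyclist is moving toward the bus.
General Doppler shift: f' = f · (v + v_o)/(v + v_s).
f' = 305 × (334 + 12)/(334 + 20) = 305 × 346/354 ≈ 298 Hz.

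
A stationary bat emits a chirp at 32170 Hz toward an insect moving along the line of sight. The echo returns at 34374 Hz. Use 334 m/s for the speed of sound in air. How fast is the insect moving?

11.1 m/s

Double Doppler shift off a moving reflector: f₂ = f₀ · (v + u)/(v − u) (u > 0 toward emitter).
Rearranging, u = v · (f₂ − f₀)/(f₂ + f₀) = 334 × 2204/66544 ≈ 11.1 m/s.
So the insect is moving at 11.1 m/s toward the emitter.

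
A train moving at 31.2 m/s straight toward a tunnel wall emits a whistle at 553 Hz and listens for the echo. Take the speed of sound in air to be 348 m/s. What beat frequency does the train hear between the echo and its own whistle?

The tunnel wall receives the sound from a moving source: f₁ = f₀ · v/(v − v_e) = 553 × 348/316.8 ≈ 607.5 Hz.
On the return leg the train is a moving observer: f₂ = f₁ · (v + v_e)/v = 607.5 × 379.2/348 ≈ 661.9 Hz.
Equivalently f₂ = f₀ · (v + v_e)/(v − v_e).
Beat against the emitted tone: |f₂ − f₀| = 2v_e·f₀/(v − v_e) = 2 × 31.2 × 553/316.8 ≈ 109 Hz.

109 Hz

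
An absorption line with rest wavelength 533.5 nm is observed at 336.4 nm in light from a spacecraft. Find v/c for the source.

λ'/λ₀ = 0.6306 < 1 (blueshift), so the source is approaching.
λ'/λ₀ = √((1 − β)/(1 + β)) for an approaching source ⇒ β = (1 − r²)/(1 + r²) with r = λ'/λ₀.
β = (1 − 0.3976)/(1 + 0.3976) ≈ 0.431.

0.431c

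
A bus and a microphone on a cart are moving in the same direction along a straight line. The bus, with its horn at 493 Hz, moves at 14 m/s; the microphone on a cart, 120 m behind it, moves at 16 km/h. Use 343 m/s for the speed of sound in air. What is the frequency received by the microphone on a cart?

16 km/h = 4.444 m/s.
The microphone on a cart is behind, so the bus is moving away from it while the microphone on a cart is moving toward the bus.
General Doppler shift: f' = f · (v + v_o)/(v + v_s).
f' = 493 × (343 + 4.444)/(343 + 14) = 493 × 347.44/357 ≈ 480 Hz.

480 Hz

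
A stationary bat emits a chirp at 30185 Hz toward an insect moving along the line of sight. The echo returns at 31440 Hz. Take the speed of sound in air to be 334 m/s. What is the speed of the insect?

Double Doppler shift off a moving reflector: f₂ = f₀ · (v + u)/(v − u) (u > 0 toward emitter).
Rearranging, u = v · (f₂ − f₀)/(f₂ + f₀) = 334 × 1255/61625 ≈ 6.8 m/s.
So the insect is moving at 6.8 m/s toward the emitter.

6.8 m/s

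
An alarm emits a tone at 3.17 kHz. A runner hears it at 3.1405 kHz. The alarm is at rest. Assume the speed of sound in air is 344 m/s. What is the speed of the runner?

3.2 m/s

f' < f, so the runner is receding.
f' = f · (v − v_o)/v ⇒ v_o = v · |f'/f − 1|.
v_o = 344 × |3.1405/3.17 − 1| = 344 × 0.009306 ≈ 3.2 m/s.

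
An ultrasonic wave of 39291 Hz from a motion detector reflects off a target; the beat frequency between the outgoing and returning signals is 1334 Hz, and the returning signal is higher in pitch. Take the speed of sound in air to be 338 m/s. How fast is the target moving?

5.6 m/s

Double Doppler shift off a moving reflector: f₂ = f₀ · (v + u)/(v − u) (u > 0 toward emitter).
Returning signal is higher, so f₂ = f₀ + Δf = 39291 + 1334 = 40625 Hz.
Rearranging, u = v · (f₂ − f₀)/(f₂ + f₀) = 338 × 1334/79916 ≈ 5.6 m/s.
So the target is moving at 5.6 m/s toward the emitter.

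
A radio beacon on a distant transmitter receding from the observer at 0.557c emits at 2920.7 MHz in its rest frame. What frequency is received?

1557.9 MHz

Relativistic Doppler for frequency: f' = f₀ · √((1 − β)/(1 + β)).
f' = 2920.7 × √(0.4430/1.5570) = 2920.7 × 0.53341 ≈ 1557.9 MHz.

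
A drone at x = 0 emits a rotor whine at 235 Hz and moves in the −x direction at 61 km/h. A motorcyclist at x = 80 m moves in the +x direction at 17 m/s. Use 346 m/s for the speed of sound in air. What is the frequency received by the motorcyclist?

61 km/h = 16.94 m/s.
The observer lies on the +x side, so the source is heading away from the observer and the observer is heading away from the source.
Both move, so f' = f · (v − v_o)/(v + v_s).
f' = 235 × (346 − 17)/(346 + 16.94) = 235 × 329/362.94 ≈ 213 Hz.

213 Hz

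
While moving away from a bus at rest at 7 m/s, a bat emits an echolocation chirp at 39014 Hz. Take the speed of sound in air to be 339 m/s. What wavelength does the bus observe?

8.87 mm

Moving source, stationary observer: f' = f · v/(v + v_s) since the source is receding.
f' = 39014 × 339/(339 + 7) ≈ 38225 Hz.
λ' = v/f' = 339/38224.7 ≈ 8.87 mm.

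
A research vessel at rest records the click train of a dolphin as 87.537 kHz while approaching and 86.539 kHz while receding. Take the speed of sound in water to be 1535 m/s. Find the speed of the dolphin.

f₁/f₂ = (v + v_s)/(v − v_s), so v_s = v · (f₁ − f₂)/(f₁ + f₂).
v_s = 1535 × (87.537 − 86.539)/(87.537 + 86.539) = 1535 × 0.998/174.076 ≈ 8.8 m/s.

8.8 m/s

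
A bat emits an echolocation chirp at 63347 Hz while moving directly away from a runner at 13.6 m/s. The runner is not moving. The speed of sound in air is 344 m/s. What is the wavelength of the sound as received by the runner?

Moving source, stationary observer: f' = f · v/(v + v_s) since the source is receding.
f' = 63347 × 344/(344 + 13.6) ≈ 60938 Hz.
λ' = v/f' = 344/60937.8 ≈ 5.65 mm.

5.65 mm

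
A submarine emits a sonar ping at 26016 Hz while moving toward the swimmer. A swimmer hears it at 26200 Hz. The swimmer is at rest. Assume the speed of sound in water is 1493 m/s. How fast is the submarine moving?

10.5 m/s

f' = f · v/(v − v_s) ⇒ v_s = v · |1 − f/f'|.
v_s = 1493 × |1 − 26016/26200| = 1493 × 0.007023 ≈ 10.5 m/s.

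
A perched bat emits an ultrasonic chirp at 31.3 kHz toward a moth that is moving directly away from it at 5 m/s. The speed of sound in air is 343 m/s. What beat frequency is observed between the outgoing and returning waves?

899 Hz

The moth first receives the wave as a moving observer: f₁ = f₀ · (v − u)/v = 31.3 × (343 − 5)/343 ≈ 30.844 kHz.
The reflection then acts as a moving source: f₂ = f₁ · v/(v + u) ≈ 30.401 kHz.
Equivalently f₂ = f₀ · (v − u)/(v + u).
Beat frequency (with f₀ = 31300 Hz): |f₂ − f₀| = 2u·f₀/(v + u) = 2 × 5 × 31300/348 ≈ 899 Hz.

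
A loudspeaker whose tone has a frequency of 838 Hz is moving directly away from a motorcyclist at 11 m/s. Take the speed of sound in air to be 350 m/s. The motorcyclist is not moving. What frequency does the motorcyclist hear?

Moving source, stationary observer: f' = f · v/(v + v_s) since the source is receding.
f' = 838 × 350/(350 + 11) = 838 × 350/361 ≈ 812 Hz.

812 Hz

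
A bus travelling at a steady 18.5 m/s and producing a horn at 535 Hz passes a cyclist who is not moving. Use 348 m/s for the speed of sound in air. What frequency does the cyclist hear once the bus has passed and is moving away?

508 Hz

Receding: f₂ = f · v/(v + v_s) = 535 × 348/366.5 ≈ 508 Hz.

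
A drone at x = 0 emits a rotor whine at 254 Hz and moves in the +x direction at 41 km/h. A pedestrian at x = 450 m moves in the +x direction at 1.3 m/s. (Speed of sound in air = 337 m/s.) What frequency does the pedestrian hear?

41 km/h = 11.39 m/s.
The observer lies on the +x side, so the source is heading toward the observer and the observer is heading away from the source.
General Doppler shift: f' = f · (v − v_o)/(v − v_s).
f' = 254 × (337 − 1.3)/(337 − 11.39) = 254 × 335.7/325.61 ≈ 262 Hz.

262 Hz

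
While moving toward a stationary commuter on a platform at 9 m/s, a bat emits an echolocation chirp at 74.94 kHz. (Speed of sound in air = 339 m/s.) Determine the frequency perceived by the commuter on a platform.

With the source moving toward a stationary observer, f' = f · v/(v − v_s).
f' = 74.94 × 339/(339 − 9) = 74.94 × 339/330 ≈ 77.0 kHz.

77.0 kHz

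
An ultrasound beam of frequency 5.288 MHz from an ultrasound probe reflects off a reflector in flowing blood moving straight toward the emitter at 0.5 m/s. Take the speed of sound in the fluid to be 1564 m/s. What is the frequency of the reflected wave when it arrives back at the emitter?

The reflector in flowing blood first receives the wave as a moving observer: f₁ = f₀ · (v + u)/v = 5.288 × (1564 + 0.5)/1564 ≈ 5.290 MHz.
The reflection then acts as a moving source: f₂ = f₁ · v/(v − u) ≈ 5.291 MHz.
Equivalently f₂ = f₀ · (v + u)/(v − u).

5.291 MHz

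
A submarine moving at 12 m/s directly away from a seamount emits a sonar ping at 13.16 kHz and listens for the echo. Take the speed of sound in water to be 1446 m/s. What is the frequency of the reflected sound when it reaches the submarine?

12.94 kHz

The seamount receives the sound from a moving source: f₁ = f₀ · v/(v + v_e) = 13.16 × 1446/1458 ≈ 13.05 kHz.
On the return leg the submarine is a moving observer: f₂ = f₁ · (v − v_e)/v = 13.05 × 1434/1446 ≈ 12.94 kHz.
Equivalently f₂ = f₀ · (v − v_e)/(v + v_e).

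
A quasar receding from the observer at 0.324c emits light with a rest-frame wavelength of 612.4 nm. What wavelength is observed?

857.0 nm

Relativistic Doppler for wavelength: λ' = λ₀ · √((1 + β)/(1 − β)).
λ' = 612.4 × √(1.3240/0.6760) = 612.4 × 1.39949 ≈ 857.0 nm.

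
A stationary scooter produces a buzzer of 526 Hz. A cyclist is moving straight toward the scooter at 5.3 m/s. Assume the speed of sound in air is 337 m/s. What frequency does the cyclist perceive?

534 Hz

Only the observer moves, toward the source, so f' = f · (v + v_o)/v.
f' = 526 × (337 + 5.3)/337 = 526 × 342.3/337 ≈ 534 Hz.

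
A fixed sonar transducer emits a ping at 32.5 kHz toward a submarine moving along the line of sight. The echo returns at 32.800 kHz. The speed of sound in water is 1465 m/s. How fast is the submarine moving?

6.7 m/s

Double Doppler shift off a moving reflector: f₂ = f₀ · (v + u)/(v − u) (u > 0 toward emitter).
Rearranging, u = v · (f₂ − f₀)/(f₂ + f₀) = 1465 × 0.300/65.300 ≈ 6.7 m/s.
So the submarine is moving at 6.7 m/s toward the emitter.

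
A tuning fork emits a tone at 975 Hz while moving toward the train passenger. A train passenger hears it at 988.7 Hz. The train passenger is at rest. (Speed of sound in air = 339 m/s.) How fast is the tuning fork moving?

4.7 m/s

f' = f · v/(v − v_s) ⇒ v_s = v · |1 − f/f'|.
v_s = 339 × |1 − 975/988.7| = 339 × 0.01386 ≈ 4.7 m/s.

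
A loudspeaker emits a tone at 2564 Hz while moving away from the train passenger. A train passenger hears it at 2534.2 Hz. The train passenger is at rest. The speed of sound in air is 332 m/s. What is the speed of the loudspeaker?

f' = f · v/(v + v_s) ⇒ v_s = v · |1 − f/f'|.
v_s = 332 × |1 − 2564/2534.2| = 332 × 0.01176 ≈ 3.9 m/s.

3.9 m/s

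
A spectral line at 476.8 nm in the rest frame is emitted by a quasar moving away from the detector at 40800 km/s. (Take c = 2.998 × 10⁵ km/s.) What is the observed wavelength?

β = v/c = 40800/299800 = 0.1361.
Relativistic Doppler for wavelength: λ' = λ₀ · √((1 + β)/(1 − β)).
λ' = 476.8 × √(1.1361/0.8639) = 476.8 × 1.14676 ≈ 546.8 nm.

546.8 nm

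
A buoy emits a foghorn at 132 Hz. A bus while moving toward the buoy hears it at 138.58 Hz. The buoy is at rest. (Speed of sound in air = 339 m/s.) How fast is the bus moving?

f' = f · (v + v_o)/v ⇒ v_o = v · |f'/f − 1|.
v_o = 339 × |138.58/132 − 1| = 339 × 0.04985 ≈ 16.9 m/s.

16.9 m/s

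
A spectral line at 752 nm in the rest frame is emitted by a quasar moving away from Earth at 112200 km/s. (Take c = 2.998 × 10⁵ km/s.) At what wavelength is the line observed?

1114.4 nm

β = v/c = 112200/299800 = 0.3742.
Relativistic Doppler for wavelength: λ' = λ₀ · √((1 + β)/(1 − β)).
λ' = 752 × √(1.3742/0.6258) = 752 × 1.48195 ≈ 1114.4 nm.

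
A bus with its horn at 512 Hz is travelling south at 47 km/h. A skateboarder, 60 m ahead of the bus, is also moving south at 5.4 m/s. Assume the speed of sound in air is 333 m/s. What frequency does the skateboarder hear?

47 km/h = 13.06 m/s.
The skateboarder is ahead, so the bus is moving toward it while the skateboarder is moving away from the bus.
Both move, so f' = f · (v − v_o)/(v − v_s).
f' = 512 × (333 − 5.4)/(333 − 13.06) = 512 × 327.6/319.94 ≈ 524 Hz.

524 Hz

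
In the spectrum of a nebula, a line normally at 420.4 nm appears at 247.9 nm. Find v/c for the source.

0.484c

λ'/λ₀ = 0.5897 < 1 (blueshift), so the source is approaching.
λ'/λ₀ = √((1 − β)/(1 + β)) for an approaching source ⇒ β = (1 − r²)/(1 + r²) with r = λ'/λ₀.
β = (1 − 0.3477)/(1 + 0.3477) ≈ 0.484.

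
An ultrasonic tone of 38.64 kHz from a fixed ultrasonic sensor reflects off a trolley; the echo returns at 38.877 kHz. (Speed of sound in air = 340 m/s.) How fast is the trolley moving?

Double Doppler shift off a moving reflector: f₂ = f₀ · (v + u)/(v − u) (u > 0 toward emitter).
Rearranging, u = v · (f₂ − f₀)/(f₂ + f₀) = 340 × 0.237/77.517 ≈ 1.04 m/s.
So the trolley is moving at 1.04 m/s toward the emitter.

1.04 m/s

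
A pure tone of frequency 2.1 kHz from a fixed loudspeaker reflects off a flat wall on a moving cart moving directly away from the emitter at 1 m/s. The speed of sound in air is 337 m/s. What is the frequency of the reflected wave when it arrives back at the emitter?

2.09 kHz

The flat wall on a moving cart first receives the wave as a moving observer: f₁ = f₀ · (v − u)/v = 2.1 × (337 − 1)/337 ≈ 2.09 kHz.
On reflection it acts as a source moving away from the stationary detector: f₂ = f₁ · v/(v + u) = 2.09 × 337/338 ≈ 2.09 kHz.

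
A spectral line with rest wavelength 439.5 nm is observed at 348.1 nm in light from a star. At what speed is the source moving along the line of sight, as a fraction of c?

λ'/λ₀ = 0.7920 < 1 (blueshift), so the source is approaching.
λ'/λ₀ = √((1 − β)/(1 + β)) for an approaching source ⇒ β = (1 − r²)/(1 + r²) with r = λ'/λ₀.
β = (1 − 0.6273)/(1 + 0.6273) ≈ 0.229.

0.229c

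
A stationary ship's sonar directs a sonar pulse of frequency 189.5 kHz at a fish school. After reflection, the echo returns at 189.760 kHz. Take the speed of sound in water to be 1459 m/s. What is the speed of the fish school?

1.00 m/s

Double Doppler shift off a moving reflector: f₂ = f₀ · (v + u)/(v − u) (u > 0 toward emitter).
Rearranging, u = v · (f₂ − f₀)/(f₂ + f₀) = 1459 × 0.260/379.260 ≈ 1.00 m/s.
So the fish school is moving at 1.00 m/s toward the emitter.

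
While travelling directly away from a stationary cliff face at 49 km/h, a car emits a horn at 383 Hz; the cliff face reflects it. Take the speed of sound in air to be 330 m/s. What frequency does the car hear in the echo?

353 Hz

49 km/h = 13.61 m/s.
The cliff face receives the sound from a moving source: f₁ = f₀ · v/(v + v_e) = 383 × 330/343.61 ≈ 368 Hz.
On the return leg the car is a moving observer: f₂ = f₁ · (v − v_e)/v = 368 × 316.39/330 ≈ 353 Hz.
Equivalently f₂ = f₀ · (v − v_e)/(v + v_e).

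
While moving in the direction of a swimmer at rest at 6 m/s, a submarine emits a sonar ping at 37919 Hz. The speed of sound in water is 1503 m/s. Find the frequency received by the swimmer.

With the source moving toward a stationary observer, f' = f · v/(v − v_s).
f' = 37919 × 1503/(1503 − 6) = 37919 × 1503/1497 ≈ 38071 Hz.

38071 Hz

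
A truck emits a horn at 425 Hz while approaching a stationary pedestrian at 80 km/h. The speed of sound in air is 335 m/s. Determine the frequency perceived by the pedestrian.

80 km/h = 22.22 m/s.
Moving source, stationary observer: f' = f · v/(v − v_s) since the source is approaching.
f' = 425 × 335/(335 − 22.22) = 425 × 335/312.8 ≈ 455 Hz.

455 Hz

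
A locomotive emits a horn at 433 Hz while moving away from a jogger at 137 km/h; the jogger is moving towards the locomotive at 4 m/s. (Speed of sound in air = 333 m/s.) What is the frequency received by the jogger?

137 km/h = 38.06 m/s.
With source receding and observer approaching, f' = f · (v + v_o)/(v + v_s).
f' = 433 × (333 + 4)/(333 + 38.06) = 433 × 337/371.06 ≈ 393 Hz.

393 Hz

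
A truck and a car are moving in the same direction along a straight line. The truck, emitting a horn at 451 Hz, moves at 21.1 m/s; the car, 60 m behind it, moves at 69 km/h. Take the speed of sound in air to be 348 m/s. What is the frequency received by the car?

449 Hz

69 km/h = 19.17 m/s.
The car is behind, so the truck is moving away from it while the car is moving toward the truck.
General Doppler shift: f' = f · (v + v_o)/(v + v_s).
f' = 451 × (348 + 19.17)/(348 + 21.1) = 451 × 367.17/369.1 ≈ 449 Hz.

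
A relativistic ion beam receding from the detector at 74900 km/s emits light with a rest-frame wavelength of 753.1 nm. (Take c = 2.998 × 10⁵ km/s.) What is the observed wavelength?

β = v/c = 74900/299800 = 0.2498.
Relativistic Doppler for wavelength: λ' = λ₀ · √((1 + β)/(1 − β)).
λ' = 753.1 × √(1.2498/0.7502) = 753.1 × 1.29076 ≈ 972.1 nm.

972.1 nm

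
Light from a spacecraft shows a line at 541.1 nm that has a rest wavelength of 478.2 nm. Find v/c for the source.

0.123c

λ'/λ₀ = 1.1315 > 1 (redshift), so the source is receding.
λ'/λ₀ = √((1 + β)/(1 − β)) for a receding source ⇒ β = (r² − 1)/(r² + 1) with r = λ'/λ₀.
β = (1.2804 − 1)/(1.2804 + 1) ≈ 0.123.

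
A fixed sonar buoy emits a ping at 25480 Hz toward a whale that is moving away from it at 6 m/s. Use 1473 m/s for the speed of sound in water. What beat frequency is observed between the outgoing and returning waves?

207 Hz

At the whale (a moving observer), f₁ = f₀ · (v − u)/v = 25480 × 1467/1473 ≈ 25376 Hz.
The reflection then acts as a moving source: f₂ = f₁ · v/(v + u) ≈ 25273 Hz.
Beat frequency: |f₂ − f₀| = 2u·f₀/(v + u) = 2 × 6 × 25480/1479 ≈ 207 Hz.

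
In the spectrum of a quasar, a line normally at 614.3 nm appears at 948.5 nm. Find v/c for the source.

λ'/λ₀ = 1.5440 > 1 (redshift), so the source is receding.
λ'/λ₀ = √((1 + β)/(1 − β)) for a receding source ⇒ β = (r² − 1)/(r² + 1) with r = λ'/λ₀.
β = (2.3840 − 1)/(2.3840 + 1) ≈ 0.409.

0.409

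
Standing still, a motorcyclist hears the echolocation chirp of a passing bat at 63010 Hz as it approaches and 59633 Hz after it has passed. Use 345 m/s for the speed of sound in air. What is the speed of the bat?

f₁/f₂ = (v + v_s)/(v − v_s), so v_s = v · (f₁ − f₂)/(f₁ + f₂).
v_s = 345 × (63010 − 59633)/(63010 + 59633) = 345 × 3377/122643 ≈ 9.5 m/s.

9.5 m/s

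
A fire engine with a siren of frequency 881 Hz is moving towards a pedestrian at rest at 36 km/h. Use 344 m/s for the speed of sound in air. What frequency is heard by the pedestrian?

907 Hz

36 km/h = 10 m/s.
Only the source moves, toward the listener, so f' = f · v/(v − v_s).
f' = 881 × 344/(344 − 10) = 881 × 344/334 ≈ 907 Hz.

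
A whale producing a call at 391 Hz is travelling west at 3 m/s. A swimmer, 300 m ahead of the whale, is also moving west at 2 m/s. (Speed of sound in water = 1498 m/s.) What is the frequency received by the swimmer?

The swimmer is ahead, so the whale is moving toward it while the swimmer is moving away from the whale.
With source approaching and observer receding, f' = f · (v − v_o)/(v − v_s).
f' = 391 × (1498 − 2)/(1498 − 3) = 391 × 1496/1495 ≈ 391 Hz.

391 Hz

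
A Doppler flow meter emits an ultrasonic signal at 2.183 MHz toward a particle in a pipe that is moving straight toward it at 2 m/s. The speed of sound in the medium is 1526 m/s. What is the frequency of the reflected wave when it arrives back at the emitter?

2.189 MHz

The particle in a pipe first receives the wave as a moving observer: f₁ = f₀ · (v + u)/v = 2.183 × (1526 + 2)/1526 ≈ 2.186 MHz.
The reflection then acts as a moving source: f₂ = f₁ · v/(v − u) ≈ 2.189 MHz.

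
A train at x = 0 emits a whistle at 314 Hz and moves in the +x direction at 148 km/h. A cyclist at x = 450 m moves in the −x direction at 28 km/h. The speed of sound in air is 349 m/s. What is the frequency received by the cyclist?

148 km/h = 41.11 m/s; 28 km/h = 7.778 m/s.
The observer lies on the +x side, so the source is heading toward the observer and the observer is heading toward the source.
Both move, so f' = f · (v + v_o)/(v − v_s).
f' = 314 × (349 + 7.778)/(349 − 41.11) = 314 × 356.78/307.89 ≈ 364 Hz.

364 Hz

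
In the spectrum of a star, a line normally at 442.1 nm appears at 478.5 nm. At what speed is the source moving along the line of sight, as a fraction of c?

λ'/λ₀ = 1.0823 > 1 (redshift), so the source is receding.
λ'/λ₀ = √((1 + β)/(1 − β)) for a receding source ⇒ β = (r² − 1)/(r² + 1) with r = λ'/λ₀.
β = (1.1714 − 1)/(1.1714 + 1) ≈ 0.079.

0.079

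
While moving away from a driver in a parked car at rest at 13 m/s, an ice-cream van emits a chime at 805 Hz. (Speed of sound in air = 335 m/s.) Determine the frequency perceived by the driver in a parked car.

775 Hz

Only the source moves, away from the listener, so f' = f · v/(v + v_s).
f' = 805 × 335/(335 + 13) = 805 × 335/348 ≈ 775 Hz.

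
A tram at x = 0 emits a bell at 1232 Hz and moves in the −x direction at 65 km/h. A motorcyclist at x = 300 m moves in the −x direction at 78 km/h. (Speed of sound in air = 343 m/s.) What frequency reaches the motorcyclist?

65 km/h = 18.06 m/s; 78 km/h = 21.67 m/s.
The observer lies on the +x side, so the source is heading away from the observer and the observer is heading toward the source.
With source receding and observer approaching, f' = f · (v + v_o)/(v + v_s).
f' = 1232 × (343 + 21.67)/(343 + 18.06) = 1232 × 364.67/361.06 ≈ 1244 Hz.

1244 Hz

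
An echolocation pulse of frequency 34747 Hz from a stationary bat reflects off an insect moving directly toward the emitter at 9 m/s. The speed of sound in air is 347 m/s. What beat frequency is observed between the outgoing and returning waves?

1850 Hz

At the insect (a moving observer), f₁ = f₀ · (v + u)/v = 34747 × 356/347 ≈ 35648 Hz.
On reflection it acts as a source moving toward the stationary detector: f₂ = f₁ · v/(v − u) = 35648 × 347/338 ≈ 36597 Hz.
Beat frequency: |f₂ − f₀| = 2u·f₀/(v − u) = 2 × 9 × 34747/338 ≈ 1850 Hz.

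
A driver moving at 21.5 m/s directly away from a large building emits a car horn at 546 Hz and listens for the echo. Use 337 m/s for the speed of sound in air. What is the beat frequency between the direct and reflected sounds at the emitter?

65 Hz

The large building receives the sound from a moving source: f₁ = f₀ · v/(v + v_e) = 546 × 337/358.5 ≈ 513.3 Hz.
On the return leg the driver is a moving observer: f₂ = f₁ · (v − v_e)/v = 513.3 × 315.5/337 ≈ 480.5 Hz.
Beat against the emitted tone: |f₂ − f₀| = 2v_e·f₀/(v + v_e) = 2 × 21.5 × 546/358.5 ≈ 65 Hz.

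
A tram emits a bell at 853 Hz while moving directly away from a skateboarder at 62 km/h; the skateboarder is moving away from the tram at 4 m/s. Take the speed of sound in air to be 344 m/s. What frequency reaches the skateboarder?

803 Hz

62 km/h = 17.22 m/s.
General Doppler shift: f' = f · (v − v_o)/(v + v_s).
f' = 853 × (344 − 4)/(344 + 17.22) = 853 × 340/361.22 ≈ 803 Hz.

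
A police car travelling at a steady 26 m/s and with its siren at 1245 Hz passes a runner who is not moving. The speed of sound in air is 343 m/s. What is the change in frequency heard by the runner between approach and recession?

Approaching: f₁ = f · v/(v − v_s) = 1245 × 343/317 ≈ 1347 Hz.
Receding: f₂ = f · v/(v + v_s) = 1245 × 343/369 ≈ 1157 Hz.
Drop: f₁ − f₂ = 2f·v·v_s/(v² − v_s²) = 2 × 1245 × 343 × 26/(343² − 26²) ≈ 190 Hz.

190 Hz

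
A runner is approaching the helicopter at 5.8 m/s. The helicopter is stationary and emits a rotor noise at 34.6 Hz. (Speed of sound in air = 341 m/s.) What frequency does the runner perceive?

Only the observer moves, toward the source, so f' = f · (v + v_o)/v.
f' = 34.6 × (341 + 5.8)/341 = 34.6 × 346.8/341 ≈ 35.2 Hz.

35.2 Hz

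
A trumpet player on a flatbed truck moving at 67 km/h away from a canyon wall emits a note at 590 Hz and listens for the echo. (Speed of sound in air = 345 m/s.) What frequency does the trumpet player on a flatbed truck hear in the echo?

530 Hz

67 km/h = 18.61 m/s.
The canyon wall receives the sound from a moving source: f₁ = f₀ · v/(v + v_e) = 590 × 345/363.61 ≈ 560 Hz.
On the return leg the trumpet player on a flatbed truck is a moving observer: f₂ = f₁ · (v − v_e)/v = 560 × 326.39/345 ≈ 530 Hz.
Equivalently f₂ = f₀ · (v − v_e)/(v + v_e).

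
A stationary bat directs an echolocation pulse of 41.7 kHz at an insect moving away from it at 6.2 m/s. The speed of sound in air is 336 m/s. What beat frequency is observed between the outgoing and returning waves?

1511 Hz

At the insect (a moving observer), f₁ = f₀ · (v − u)/v = 41.7 × 329.8/336 ≈ 40.931 kHz.
On reflection it acts as a source moving away from the stationary detector: f₂ = f₁ · v/(v + u) = 40.931 × 336/342.2 ≈ 40.189 kHz.
Beat frequency (with f₀ = 41700 Hz): |f₂ − f₀| = 2u·f₀/(v + u) = 2 × 6.2 × 41700/342.2 ≈ 1511 Hz.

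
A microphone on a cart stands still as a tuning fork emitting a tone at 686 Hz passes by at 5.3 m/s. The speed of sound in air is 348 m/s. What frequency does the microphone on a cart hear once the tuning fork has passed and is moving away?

Receding: f₂ = f · v/(v + v_s) = 686 × 348/353.3 ≈ 676 Hz.

676 Hz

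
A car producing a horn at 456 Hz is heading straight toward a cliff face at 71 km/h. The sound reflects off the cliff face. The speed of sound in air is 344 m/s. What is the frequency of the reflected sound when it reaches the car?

511 Hz

71 km/h = 19.72 m/s.
The cliff face receives the sound from a moving source: f₁ = f₀ · v/(v − v_e) = 456 × 344/324.28 ≈ 484 Hz.
On the return leg the car is a moving observer: f₂ = f₁ · (v + v_e)/v = 484 × 363.72/344 ≈ 511 Hz.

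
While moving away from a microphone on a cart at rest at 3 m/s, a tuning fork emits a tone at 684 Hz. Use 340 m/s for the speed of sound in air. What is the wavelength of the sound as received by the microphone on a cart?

Moving source, stationary observer: f' = f · v/(v + v_s) since the source is receding.
f' = 684 × 340/(340 + 3) ≈ 678 Hz.
λ' = v/f' = 340/678.017 ≈ 50.1 cm.

50.1 cm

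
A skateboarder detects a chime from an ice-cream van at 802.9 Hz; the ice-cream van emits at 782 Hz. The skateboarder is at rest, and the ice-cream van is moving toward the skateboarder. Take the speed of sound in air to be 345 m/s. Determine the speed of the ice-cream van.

f' = f · v/(v − v_s) ⇒ v_s = v · |1 − f/f'|.
v_s = 345 × |1 − 782/802.9| = 345 × 0.02603 ≈ 9.0 m/s.

9.0 m/s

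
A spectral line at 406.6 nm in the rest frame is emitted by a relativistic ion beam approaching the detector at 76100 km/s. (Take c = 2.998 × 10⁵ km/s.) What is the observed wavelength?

β = v/c = 76100/299800 = 0.2538.
Relativistic Doppler for wavelength: λ' = λ₀ · √((1 − β)/(1 + β)).
λ' = 406.6 × √(0.7462/1.2538) = 406.6 × 0.77143 ≈ 313.7 nm.

313.7 nm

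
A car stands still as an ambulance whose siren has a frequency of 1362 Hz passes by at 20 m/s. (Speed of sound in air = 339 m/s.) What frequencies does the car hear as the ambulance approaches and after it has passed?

Approaching: f₁ = f · v/(v − v_s) = 1362 × 339/319 ≈ 1447 Hz.
Receding: f₂ = f · v/(v + v_s) = 1362 × 339/359 ≈ 1286 Hz.

1447 Hz approaching; 1286 Hz receding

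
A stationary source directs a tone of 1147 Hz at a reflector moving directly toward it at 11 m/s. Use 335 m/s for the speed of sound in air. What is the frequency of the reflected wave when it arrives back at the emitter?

1225 Hz

The reflector first receives the wave as a moving observer: f₁ = f₀ · (v + u)/v = 1147 × (335 + 11)/335 ≈ 1185 Hz.
On reflection it acts as a source moving toward the stationary detector: f₂ = f₁ · v/(v − u) = 1185 × 335/324 ≈ 1225 Hz.
Equivalently f₂ = f₀ · (v + u)/(v − u).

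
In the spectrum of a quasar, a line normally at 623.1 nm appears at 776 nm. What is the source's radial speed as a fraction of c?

0.216c

λ'/λ₀ = 1.2454 > 1 (redshift), so the source is receding.
λ'/λ₀ = √((1 + β)/(1 − β)) for a receding source ⇒ β = (r² − 1)/(r² + 1) with r = λ'/λ₀.
β = (1.5510 − 1)/(1.5510 + 1) ≈ 0.216.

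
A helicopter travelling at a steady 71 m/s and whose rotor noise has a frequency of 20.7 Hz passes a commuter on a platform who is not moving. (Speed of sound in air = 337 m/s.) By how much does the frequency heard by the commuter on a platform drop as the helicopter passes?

9.13 Hz

Approaching: f₁ = f · v/(v − v_s) = 20.7 × 337/266 ≈ 26.23 Hz.
Receding: f₂ = f · v/(v + v_s) = 20.7 × 337/408 ≈ 17.10 Hz.
Drop: f₁ − f₂ = 2f·v·v_s/(v² − v_s²) = 2 × 20.7 × 337 × 71/(337² − 71²) ≈ 9.13 Hz.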